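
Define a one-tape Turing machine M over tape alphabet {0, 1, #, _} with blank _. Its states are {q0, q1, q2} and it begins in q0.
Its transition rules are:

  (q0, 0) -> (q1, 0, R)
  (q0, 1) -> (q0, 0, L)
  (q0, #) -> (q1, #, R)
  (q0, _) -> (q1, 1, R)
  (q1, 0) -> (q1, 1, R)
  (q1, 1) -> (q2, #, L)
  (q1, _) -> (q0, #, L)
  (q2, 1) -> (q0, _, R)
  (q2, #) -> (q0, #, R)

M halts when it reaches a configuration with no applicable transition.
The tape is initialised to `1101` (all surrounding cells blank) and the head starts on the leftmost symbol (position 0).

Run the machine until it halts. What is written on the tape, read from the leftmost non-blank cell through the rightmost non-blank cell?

1_#_##

state=q0 head=0 tape=_[1]101_   (q0,1)→(q0,0,L)
state=q0 head=-1 tape=[_]0101_   (q0,_)→(q1,1,R)
state=q1 head=0 tape=1[0]101_   (q1,0)→(q1,1,R)
state=q1 head=1 tape=11[1]01_   (q1,1)→(q2,#,L)
state=q2 head=0 tape=1[1]#01_   (q2,1)→(q0,_,R)
state=q0 head=1 tape=1_[#]01_   (q0,#)→(q1,#,R)
state=q1 head=2 tape=1_#[0]1_   (q1,0)→(q1,1,R)
state=q1 head=3 tape=1_#1[1]_   (q1,1)→(q2,#,L)
state=q2 head=2 tape=1_#[1]#_   (q2,1)→(q0,_,R)
state=q0 head=3 tape=1_#_[#]_   (q0,#)→(q1,#,R)
state=q1 head=4 tape=1_#_#[_]   (q1,_)→(q0,#,L)
state=q0 head=3 tape=1_#_[#]#   (q0,#)→(q1,#,R)
state=q1 head=4 tape=1_#_#[#]
The non-blank tape span at halt is 1_#_##.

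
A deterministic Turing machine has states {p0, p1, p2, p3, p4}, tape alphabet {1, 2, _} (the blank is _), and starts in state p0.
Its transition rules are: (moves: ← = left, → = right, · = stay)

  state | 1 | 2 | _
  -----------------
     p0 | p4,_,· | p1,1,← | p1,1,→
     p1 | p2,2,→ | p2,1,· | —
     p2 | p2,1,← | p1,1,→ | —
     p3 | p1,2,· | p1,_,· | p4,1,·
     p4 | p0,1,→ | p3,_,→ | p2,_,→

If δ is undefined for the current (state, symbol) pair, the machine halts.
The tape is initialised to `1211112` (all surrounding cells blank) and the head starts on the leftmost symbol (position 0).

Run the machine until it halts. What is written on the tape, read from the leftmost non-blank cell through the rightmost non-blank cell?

state=p0 head=0 tape=[1]211112_   (p0,1)→(p4,_,·)
state=p4 head=0 tape=[_]211112_   (p4,_)→(p2,_,→)
state=p2 head=1 tape=_[2]11112_   (p2,2)→(p1,1,→)
state=p1 head=2 tape=_1[1]1112_   (p1,1)→(p2,2,→)
state=p2 head=3 tape=_12[1]112_   (p2,1)→(p2,1,←)
state=p2 head=2 tape=_1[2]1112_   (p2,2)→(p1,1,→)
state=p1 head=3 tape=_11[1]112_   (p1,1)→(p2,2,→)
state=p2 head=4 tape=_112[1]12_   (p2,1)→(p2,1,←)
state=p2 head=3 tape=_11[2]112_   (p2,2)→(p1,1,→)
state=p1 head=4 tape=_111[1]12_   (p1,1)→(p2,2,→)
state=p2 head=5 tape=_1112[1]2_   (p2,1)→(p2,1,←)
state=p2 head=4 tape=_111[2]12_   (p2,2)→(p1,1,→)
state=p1 head=5 tape=_1111[1]2_   (p1,1)→(p2,2,→)
state=p2 head=6 tape=_11112[2]_   (p2,2)→(p1,1,→)
state=p1 head=7 tape=_111121[_]
The non-blank tape span at halt is 111121.

111121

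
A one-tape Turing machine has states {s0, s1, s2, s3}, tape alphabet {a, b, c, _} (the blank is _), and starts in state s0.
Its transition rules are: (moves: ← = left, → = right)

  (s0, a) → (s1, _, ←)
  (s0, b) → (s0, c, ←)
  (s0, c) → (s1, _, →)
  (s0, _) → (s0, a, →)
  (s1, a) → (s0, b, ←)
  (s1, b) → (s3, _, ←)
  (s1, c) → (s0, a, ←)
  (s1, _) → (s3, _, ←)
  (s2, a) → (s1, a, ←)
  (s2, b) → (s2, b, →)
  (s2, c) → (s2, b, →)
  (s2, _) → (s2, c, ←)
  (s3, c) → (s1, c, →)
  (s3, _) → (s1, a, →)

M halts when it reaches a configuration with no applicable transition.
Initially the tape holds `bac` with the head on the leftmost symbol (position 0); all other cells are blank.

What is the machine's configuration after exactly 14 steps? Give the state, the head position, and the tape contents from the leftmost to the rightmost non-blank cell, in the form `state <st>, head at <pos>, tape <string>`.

s0 | ____[b]ac   read b → write c, move ←, go to s0
s0 | ___[_]cac   read _ → write a, move →, go to s0
s0 | ___a[c]ac   read c → write _, move →, go to s1
s1 | ___a_[a]c   read a → write b, move ←, go to s0
s0 | ___a[_]bc   read _ → write a, move →, go to s0
s0 | ___aa[b]c   read b → write c, move ←, go to s0
s0 | ___a[a]cc   read a → write _, move ←, go to s1
s1 | ___[a]_cc   read a → write b, move ←, go to s0
s0 | __[_]b_cc   read _ → write a, move →, go to s0
s0 | __a[b]_cc   read b → write c, move ←, go to s0
s0 | __[a]c_cc   read a → write _, move ←, go to s1
s1 | _[_]_c_cc   read _ → write _, move ←, go to s3
s3 | [_]__c_cc   read _ → write a, move →, go to s1
s1 | a[_]_c_cc   read _ → write _, move ←, go to s3
s3 | [a]__c_cc
After 14 steps: state s3, head at -4, tape a__c_cc.

state s3, head at -4, tape a__c_cc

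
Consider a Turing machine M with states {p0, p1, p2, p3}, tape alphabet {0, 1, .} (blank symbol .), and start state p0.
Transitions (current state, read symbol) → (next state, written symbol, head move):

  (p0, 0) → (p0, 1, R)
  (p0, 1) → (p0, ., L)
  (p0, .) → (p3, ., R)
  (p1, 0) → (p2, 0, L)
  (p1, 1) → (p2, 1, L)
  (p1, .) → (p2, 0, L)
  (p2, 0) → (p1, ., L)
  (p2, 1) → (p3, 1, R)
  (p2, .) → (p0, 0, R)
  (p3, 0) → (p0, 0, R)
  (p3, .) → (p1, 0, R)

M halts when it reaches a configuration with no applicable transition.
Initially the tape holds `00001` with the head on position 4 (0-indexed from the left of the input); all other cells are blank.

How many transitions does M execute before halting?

29

state=p0 head=4 tape=..0000[1].....   (p0,1)→(p0,.,L)
state=p0 head=3 tape=..000[0]......   (p0,0)→(p0,1,R)
state=p0 head=4 tape=..0001[.].....   (p0,.)→(p3,.,R)
state=p3 head=5 tape=..0001.[.]....   (p3,.)→(p1,0,R)
state=p1 head=6 tape=..0001.0[.]...   (p1,.)→(p2,0,L)
state=p2 head=5 tape=..0001.[0]0...   (p2,0)→(p1,.,L)
state=p1 head=4 tape=..0001[.].0...   (p1,.)→(p2,0,L)
state=p2 head=3 tape=..000[1]0.0...   (p2,1)→(p3,1,R)
state=p3 head=4 tape=..0001[0].0...   (p3,0)→(p0,0,R)
state=p0 head=5 tape=..00010[.]0...   (p0,.)→(p3,.,R)
state=p3 head=6 tape=..00010.[0]...   (p3,0)→(p0,0,R)
state=p0 head=7 tape=..00010.0[.]..   (p0,.)→(p3,.,R)
state=p3 head=8 tape=..00010.0.[.].   (p3,.)→(p1,0,R)
state=p1 head=9 tape=..00010.0.0[.]   (p1,.)→(p2,0,L)
state=p2 head=8 tape=..00010.0.[0]0   (p2,0)→(p1,.,L)
state=p1 head=7 tape=..00010.0[.].0   (p1,.)→(p2,0,L)
state=p2 head=6 tape=..00010.[0]0.0   (p2,0)→(p1,.,L)
state=p1 head=5 tape=..00010[.].0.0   (p1,.)→(p2,0,L)
state=p2 head=4 tape=..0001[0]0.0.0   (p2,0)→(p1,.,L)
state=p1 head=3 tape=..000[1].0.0.0   (p1,1)→(p2,1,L)
state=p2 head=2 tape=..00[0]1.0.0.0   (p2,0)→(p1,.,L)
state=p1 head=1 tape=..0[0].1.0.0.0   (p1,0)→(p2,0,L)
state=p2 head=0 tape=..[0]0.1.0.0.0   (p2,0)→(p1,.,L)
state=p1 head=-1 tape=.[.].0.1.0.0.0   (p1,.)→(p2,0,L)
state=p2 head=-2 tape=[.]0.0.1.0.0.0   (p2,.)→(p0,0,R)
state=p0 head=-1 tape=0[0].0.1.0.0.0   (p0,0)→(p0,1,R)
state=p0 head=0 tape=01[.]0.1.0.0.0   (p0,.)→(p3,.,R)
state=p3 head=1 tape=01.[0].1.0.0.0   (p3,0)→(p0,0,R)
state=p0 head=2 tape=01.0[.]1.0.0.0   (p0,.)→(p3,.,R)
state=p3 head=3 tape=01.0.[1].0.0.0
M halts after 29 transitions.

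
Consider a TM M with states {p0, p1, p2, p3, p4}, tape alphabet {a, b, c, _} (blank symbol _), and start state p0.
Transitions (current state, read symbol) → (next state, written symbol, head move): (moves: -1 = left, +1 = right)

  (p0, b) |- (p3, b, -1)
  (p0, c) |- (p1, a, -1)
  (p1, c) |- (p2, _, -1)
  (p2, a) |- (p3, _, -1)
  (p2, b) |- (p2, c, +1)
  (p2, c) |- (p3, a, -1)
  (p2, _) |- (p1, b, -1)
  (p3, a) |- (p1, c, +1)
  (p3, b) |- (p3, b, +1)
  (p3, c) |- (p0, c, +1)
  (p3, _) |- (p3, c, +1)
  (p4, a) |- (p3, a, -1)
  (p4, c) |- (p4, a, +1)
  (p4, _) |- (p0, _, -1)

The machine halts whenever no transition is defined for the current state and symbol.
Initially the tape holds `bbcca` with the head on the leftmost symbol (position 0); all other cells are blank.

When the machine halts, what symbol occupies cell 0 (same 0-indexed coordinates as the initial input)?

_

p0 | __[b]bcca   read b → write b, move -1, go to p3
p3 | _[_]bbcca   read _ → write c, move +1, go to p3
p3 | _c[b]bcca   read b → write b, move +1, go to p3
p3 | _cb[b]cca   read b → write b, move +1, go to p3
p3 | _cbb[c]ca   read c → write c, move +1, go to p0
p0 | _cbbc[c]a   read c → write a, move -1, go to p1
p1 | _cbb[c]aa   read c → write _, move -1, go to p2
p2 | _cb[b]_aa   read b → write c, move +1, go to p2
p2 | _cbc[_]aa   read _ → write b, move -1, go to p1
p1 | _cb[c]baa   read c → write _, move -1, go to p2
p2 | _c[b]_baa   read b → write c, move +1, go to p2
p2 | _cc[_]baa   read _ → write b, move -1, go to p1
p1 | _c[c]bbaa   read c → write _, move -1, go to p2
p2 | _[c]_bbaa   read c → write a, move -1, go to p3
p3 | [_]a_bbaa   read _ → write c, move +1, go to p3
p3 | c[a]_bbaa   read a → write c, move +1, go to p1
p1 | cc[_]bbaa
Cell 0 holds _ when M halts.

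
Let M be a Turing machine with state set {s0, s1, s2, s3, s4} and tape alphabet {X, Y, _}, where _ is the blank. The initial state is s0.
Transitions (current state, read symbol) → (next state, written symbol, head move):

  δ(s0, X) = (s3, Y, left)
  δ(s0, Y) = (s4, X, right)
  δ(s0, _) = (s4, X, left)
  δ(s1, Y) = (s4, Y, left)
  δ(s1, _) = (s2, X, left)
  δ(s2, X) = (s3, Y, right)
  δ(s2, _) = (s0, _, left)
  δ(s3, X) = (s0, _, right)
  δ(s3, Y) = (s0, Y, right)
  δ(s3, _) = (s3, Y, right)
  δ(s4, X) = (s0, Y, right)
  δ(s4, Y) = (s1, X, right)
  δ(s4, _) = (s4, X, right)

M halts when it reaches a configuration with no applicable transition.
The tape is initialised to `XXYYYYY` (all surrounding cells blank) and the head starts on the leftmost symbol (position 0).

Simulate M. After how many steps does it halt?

23

s0 | _[X]XYYYYY___   read X → write Y, move left, go to s3
s3 | [_]YXYYYYY___   read _ → write Y, move right, go to s3
s3 | Y[Y]XYYYYY___   read Y → write Y, move right, go to s0
s0 | YY[X]YYYYY___   read X → write Y, move left, go to s3
s3 | Y[Y]YYYYYY___   read Y → write Y, move right, go to s0
s0 | YY[Y]YYYYY___   read Y → write X, move right, go to s4
s4 | YYX[Y]YYYY___   read Y → write X, move right, go to s1
s1 | YYXX[Y]YYY___   read Y → write Y, move left, go to s4
s4 | YYX[X]YYYY___   read X → write Y, move right, go to s0
s0 | YYXY[Y]YYY___   read Y → write X, move right, go to s4
s4 | YYXYX[Y]YY___   read Y → write X, move right, go to s1
s1 | YYXYXX[Y]Y___   read Y → write Y, move left, go to s4
s4 | YYXYX[X]YY___   read X → write Y, move right, go to s0
s0 | YYXYXY[Y]Y___   read Y → write X, move right, go to s4
s4 | YYXYXYX[Y]___   read Y → write X, move right, go to s1
s1 | YYXYXYXX[_]__   read _ → write X, move left, go to s2
s2 | YYXYXYX[X]X__   read X → write Y, move right, go to s3
s3 | YYXYXYXY[X]__   read X → write _, move right, go to s0
s0 | YYXYXYXY_[_]_   read _ → write X, move left, go to s4
s4 | YYXYXYXY[_]X_   read _ → write X, move right, go to s4
s4 | YYXYXYXYX[X]_   read X → write Y, move right, go to s0
s0 | YYXYXYXYXY[_]   read _ → write X, move left, go to s4
s4 | YYXYXYXYX[Y]X   read Y → write X, move right, go to s1
s1 | YYXYXYXYXX[X]
M halts after 23 transitions.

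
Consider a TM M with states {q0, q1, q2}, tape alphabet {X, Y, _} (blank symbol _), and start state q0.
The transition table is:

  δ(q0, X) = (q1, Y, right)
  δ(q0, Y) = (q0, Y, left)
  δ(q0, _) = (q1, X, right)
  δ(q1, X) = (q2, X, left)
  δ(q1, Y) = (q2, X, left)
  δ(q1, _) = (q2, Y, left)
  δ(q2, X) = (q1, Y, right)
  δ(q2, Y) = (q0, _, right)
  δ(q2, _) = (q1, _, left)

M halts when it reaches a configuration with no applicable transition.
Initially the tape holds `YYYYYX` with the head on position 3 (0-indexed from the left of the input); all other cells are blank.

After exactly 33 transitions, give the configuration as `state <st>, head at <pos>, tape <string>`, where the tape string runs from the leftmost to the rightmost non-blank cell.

state q0, head at 6, tape X

state=q0 head=3 tape=_YYY[Y]YX_   (q0,Y)→(q0,Y,left)
state=q0 head=2 tape=_YY[Y]YYX_   (q0,Y)→(q0,Y,left)
state=q0 head=1 tape=_Y[Y]YYYX_   (q0,Y)→(q0,Y,left)
state=q0 head=0 tape=_[Y]YYYYX_   (q0,Y)→(q0,Y,left)
state=q0 head=-1 tape=[_]YYYYYX_   (q0,_)→(q1,X,right)
state=q1 head=0 tape=X[Y]YYYYX_   (q1,Y)→(q2,X,left)
state=q2 head=-1 tape=[X]XYYYYX_   (q2,X)→(q1,Y,right)
state=q1 head=0 tape=Y[X]YYYYX_   (q1,X)→(q2,X,left)
state=q2 head=-1 tape=[Y]XYYYYX_   (q2,Y)→(q0,_,right)
state=q0 head=0 tape=_[X]YYYYX_   (q0,X)→(q1,Y,right)
state=q1 head=1 tape=_Y[Y]YYYX_   (q1,Y)→(q2,X,left)
state=q2 head=0 tape=_[Y]XYYYX_   (q2,Y)→(q0,_,right)
state=q0 head=1 tape=__[X]YYYX_   (q0,X)→(q1,Y,right)
state=q1 head=2 tape=__Y[Y]YYX_   (q1,Y)→(q2,X,left)
state=q2 head=1 tape=__[Y]XYYX_   (q2,Y)→(q0,_,right)
state=q0 head=2 tape=___[X]YYX_   (q0,X)→(q1,Y,right)
state=q1 head=3 tape=___Y[Y]YX_   (q1,Y)→(q2,X,left)
state=q2 head=2 tape=___[Y]XYX_   (q2,Y)→(q0,_,right)
state=q0 head=3 tape=____[X]YX_   (q0,X)→(q1,Y,right)
state=q1 head=4 tape=____Y[Y]X_   (q1,Y)→(q2,X,left)
state=q2 head=3 tape=____[Y]XX_   (q2,Y)→(q0,_,right)
state=q0 head=4 tape=_____[X]X_   (q0,X)→(q1,Y,right)
state=q1 head=5 tape=_____Y[X]_   (q1,X)→(q2,X,left)
state=q2 head=4 tape=_____[Y]X_   (q2,Y)→(q0,_,right)
state=q0 head=5 tape=______[X]_   (q0,X)→(q1,Y,right)
state=q1 head=6 tape=______Y[_]   (q1,_)→(q2,Y,left)
state=q2 head=5 tape=______[Y]Y   (q2,Y)→(q0,_,right)
state=q0 head=6 tape=_______[Y]   (q0,Y)→(q0,Y,left)
state=q0 head=5 tape=______[_]Y   (q0,_)→(q1,X,right)
state=q1 head=6 tape=______X[Y]   (q1,Y)→(q2,X,left)
state=q2 head=5 tape=______[X]X   (q2,X)→(q1,Y,right)
state=q1 head=6 tape=______Y[X]   (q1,X)→(q2,X,left)
state=q2 head=5 tape=______[Y]X   (q2,Y)→(q0,_,right)
state=q0 head=6 tape=_______[X]
After 33 steps: state q0, head at 6, tape X.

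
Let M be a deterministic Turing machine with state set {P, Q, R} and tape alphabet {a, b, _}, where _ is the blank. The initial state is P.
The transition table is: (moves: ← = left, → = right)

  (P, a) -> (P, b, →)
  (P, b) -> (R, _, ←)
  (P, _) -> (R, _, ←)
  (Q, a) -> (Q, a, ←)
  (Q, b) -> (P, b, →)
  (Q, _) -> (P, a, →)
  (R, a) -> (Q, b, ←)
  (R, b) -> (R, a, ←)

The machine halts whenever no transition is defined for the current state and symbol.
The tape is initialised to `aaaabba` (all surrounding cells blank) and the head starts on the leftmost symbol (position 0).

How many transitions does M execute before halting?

9

state=P head=0 tape=_[a]aaabba   (P,a)→(P,b,→)
state=P head=1 tape=_b[a]aabba   (P,a)→(P,b,→)
state=P head=2 tape=_bb[a]abba   (P,a)→(P,b,→)
state=P head=3 tape=_bbb[a]bba   (P,a)→(P,b,→)
state=P head=4 tape=_bbbb[b]ba   (P,b)→(R,_,←)
state=R head=3 tape=_bbb[b]_ba   (R,b)→(R,a,←)
state=R head=2 tape=_bb[b]a_ba   (R,b)→(R,a,←)
state=R head=1 tape=_b[b]aa_ba   (R,b)→(R,a,←)
state=R head=0 tape=_[b]aaa_ba   (R,b)→(R,a,←)
state=R head=-1 tape=[_]aaaa_ba
M halts after 9 transitions.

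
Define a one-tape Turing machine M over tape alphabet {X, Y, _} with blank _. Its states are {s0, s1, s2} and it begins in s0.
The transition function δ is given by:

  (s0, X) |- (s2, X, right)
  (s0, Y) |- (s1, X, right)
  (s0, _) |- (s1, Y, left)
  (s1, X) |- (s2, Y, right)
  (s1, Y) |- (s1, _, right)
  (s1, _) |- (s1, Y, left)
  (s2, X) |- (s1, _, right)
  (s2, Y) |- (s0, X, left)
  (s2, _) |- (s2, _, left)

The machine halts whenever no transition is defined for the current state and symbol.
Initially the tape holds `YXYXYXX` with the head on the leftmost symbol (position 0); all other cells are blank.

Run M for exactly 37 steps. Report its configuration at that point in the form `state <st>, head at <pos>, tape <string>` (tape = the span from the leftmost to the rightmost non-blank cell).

s0 | [Y]XYXYXX___   read Y → write X, move right, go to s1
s1 | X[X]YXYXX___   read X → write Y, move right, go to s2
s2 | XY[Y]XYXX___   read Y → write X, move left, go to s0
s0 | X[Y]XXYXX___   read Y → write X, move right, go to s1
s1 | XX[X]XYXX___   read X → write Y, move right, go to s2
s2 | XXY[X]YXX___   read X → write _, move right, go to s1
s1 | XXY_[Y]XX___   read Y → write _, move right, go to s1
s1 | XXY__[X]X___   read X → write Y, move right, go to s2
s2 | XXY__Y[X]___   read X → write _, move right, go to s1
s1 | XXY__Y_[_]__   read _ → write Y, move left, go to s1
s1 | XXY__Y[_]Y__   read _ → write Y, move left, go to s1
s1 | XXY__[Y]YY__   read Y → write _, move right, go to s1
s1 | XXY___[Y]Y__   read Y → write _, move right, go to s1
s1 | XXY____[Y]__   read Y → write _, move right, go to s1
s1 | XXY_____[_]_   read _ → write Y, move left, go to s1
s1 | XXY____[_]Y_   read _ → write Y, move left, go to s1
s1 | XXY___[_]YY_   read _ → write Y, move left, go to s1
s1 | XXY__[_]YYY_   read _ → write Y, move left, go to s1
s1 | XXY_[_]YYYY_   read _ → write Y, move left, go to s1
s1 | XXY[_]YYYYY_   read _ → write Y, move left, go to s1
s1 | XX[Y]YYYYYY_   read Y → write _, move right, go to s1
s1 | XX_[Y]YYYYY_   read Y → write _, move right, go to s1
s1 | XX__[Y]YYYY_   read Y → write _, move right, go to s1
s1 | XX___[Y]YYY_   read Y → write _, move right, go to s1
s1 | XX____[Y]YY_   read Y → write _, move right, go to s1
s1 | XX_____[Y]Y_   read Y → write _, move right, go to s1
s1 | XX______[Y]_   read Y → write _, move right, go to s1
s1 | XX_______[_]   read _ → write Y, move left, go to s1
s1 | XX______[_]Y   read _ → write Y, move left, go to s1
s1 | XX_____[_]YY   read _ → write Y, move left, go to s1
s1 | XX____[_]YYY   read _ → write Y, move left, go to s1
s1 | XX___[_]YYYY   read _ → write Y, move left, go to s1
s1 | XX__[_]YYYYY   read _ → write Y, move left, go to s1
s1 | XX_[_]YYYYYY   read _ → write Y, move left, go to s1
s1 | XX[_]YYYYYYY   read _ → write Y, move left, go to s1
s1 | X[X]YYYYYYYY   read X → write Y, move right, go to s2
s2 | XY[Y]YYYYYYY   read Y → write X, move left, go to s0
s0 | X[Y]XYYYYYYY
After 37 steps: state s0, head at 1, tape XYXYYYYYYY.

state s0, head at 1, tape XYXYYYYYYY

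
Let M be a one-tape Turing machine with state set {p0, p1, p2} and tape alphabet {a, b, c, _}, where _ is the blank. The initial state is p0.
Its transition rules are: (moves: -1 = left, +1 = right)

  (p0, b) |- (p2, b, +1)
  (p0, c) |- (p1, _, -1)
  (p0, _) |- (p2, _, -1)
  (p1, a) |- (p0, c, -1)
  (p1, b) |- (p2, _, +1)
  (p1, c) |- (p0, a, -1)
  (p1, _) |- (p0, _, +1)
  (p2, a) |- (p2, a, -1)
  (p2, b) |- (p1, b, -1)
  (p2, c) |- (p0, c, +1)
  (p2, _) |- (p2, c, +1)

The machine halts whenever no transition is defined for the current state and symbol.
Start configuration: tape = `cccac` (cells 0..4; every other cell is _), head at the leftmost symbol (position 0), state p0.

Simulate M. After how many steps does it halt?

15

p0 | ___[c]ccac   read c → write _, move -1, go to p1
p1 | __[_]_ccac   read _ → write _, move +1, go to p0
p0 | ___[_]ccac   read _ → write _, move -1, go to p2
p2 | __[_]_ccac   read _ → write c, move +1, go to p2
p2 | __c[_]ccac   read _ → write c, move +1, go to p2
p2 | __cc[c]cac   read c → write c, move +1, go to p0
p0 | __ccc[c]ac   read c → write _, move -1, go to p1
p1 | __cc[c]_ac   read c → write a, move -1, go to p0
p0 | __c[c]a_ac   read c → write _, move -1, go to p1
p1 | __[c]_a_ac   read c → write a, move -1, go to p0
p0 | _[_]a_a_ac   read _ → write _, move -1, go to p2
p2 | [_]_a_a_ac   read _ → write c, move +1, go to p2
p2 | c[_]a_a_ac   read _ → write c, move +1, go to p2
p2 | cc[a]_a_ac   read a → write a, move -1, go to p2
p2 | c[c]a_a_ac   read c → write c, move +1, go to p0
p0 | cc[a]_a_ac
M halts after 15 transitions.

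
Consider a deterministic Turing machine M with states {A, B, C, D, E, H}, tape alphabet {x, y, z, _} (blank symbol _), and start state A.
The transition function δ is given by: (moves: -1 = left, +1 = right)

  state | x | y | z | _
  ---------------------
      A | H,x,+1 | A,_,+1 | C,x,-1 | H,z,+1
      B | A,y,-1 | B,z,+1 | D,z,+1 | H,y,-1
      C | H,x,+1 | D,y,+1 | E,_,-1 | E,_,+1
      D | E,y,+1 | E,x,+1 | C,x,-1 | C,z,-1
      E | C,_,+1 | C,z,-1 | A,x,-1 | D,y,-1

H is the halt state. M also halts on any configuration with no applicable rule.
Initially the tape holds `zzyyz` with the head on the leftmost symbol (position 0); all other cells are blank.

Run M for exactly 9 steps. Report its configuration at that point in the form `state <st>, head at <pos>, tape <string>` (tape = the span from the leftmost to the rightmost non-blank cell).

A | __[z]zyyz   read z → write x, move -1, go to C
C | _[_]xzyyz   read _ → write _, move +1, go to E
E | __[x]zyyz   read x → write _, move +1, go to C
C | ___[z]yyz   read z → write _, move -1, go to E
E | __[_]_yyz   read _ → write y, move -1, go to D
D | _[_]y_yyz   read _ → write z, move -1, go to C
C | [_]zy_yyz   read _ → write _, move +1, go to E
E | _[z]y_yyz   read z → write x, move -1, go to A
A | [_]xy_yyz   read _ → write z, move +1, go to H
H | z[x]y_yyz
After 9 steps: state H, head at -1, tape zxy_yyz.

state H, head at -1, tape zxy_yyz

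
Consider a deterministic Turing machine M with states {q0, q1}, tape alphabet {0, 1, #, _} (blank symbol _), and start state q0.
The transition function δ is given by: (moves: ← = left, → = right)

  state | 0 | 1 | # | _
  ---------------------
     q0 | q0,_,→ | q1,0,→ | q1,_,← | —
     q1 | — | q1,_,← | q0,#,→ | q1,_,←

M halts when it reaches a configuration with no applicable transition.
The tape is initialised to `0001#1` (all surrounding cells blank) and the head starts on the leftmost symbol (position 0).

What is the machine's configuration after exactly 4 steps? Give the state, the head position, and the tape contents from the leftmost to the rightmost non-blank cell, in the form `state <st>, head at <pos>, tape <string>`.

state=q0 head=0 tape=[0]001#1   (q0,0)→(q0,_,→)
state=q0 head=1 tape=_[0]01#1   (q0,0)→(q0,_,→)
state=q0 head=2 tape=__[0]1#1   (q0,0)→(q0,_,→)
state=q0 head=3 tape=___[1]#1   (q0,1)→(q1,0,→)
state=q1 head=4 tape=___0[#]1
After 4 steps: state q1, head at 4, tape 0#1.

state q1, head at 4, tape 0#1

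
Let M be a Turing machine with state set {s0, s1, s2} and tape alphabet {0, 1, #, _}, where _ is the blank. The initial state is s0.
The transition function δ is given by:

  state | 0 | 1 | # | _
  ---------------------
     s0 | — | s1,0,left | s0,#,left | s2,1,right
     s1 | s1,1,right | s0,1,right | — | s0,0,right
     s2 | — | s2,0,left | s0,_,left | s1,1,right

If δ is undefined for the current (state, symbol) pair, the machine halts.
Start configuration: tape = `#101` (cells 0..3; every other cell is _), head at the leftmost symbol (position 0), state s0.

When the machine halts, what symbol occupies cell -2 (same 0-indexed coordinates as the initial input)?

0

s0 | __[#]101   read # → write #, move left, go to s0
s0 | _[_]#101   read _ → write 1, move right, go to s2
s2 | _1[#]101   read # → write _, move left, go to s0
s0 | _[1]_101   read 1 → write 0, move left, go to s1
s1 | [_]0_101   read _ → write 0, move right, go to s0
s0 | 0[0]_101
Cell -2 holds 0 when M halts.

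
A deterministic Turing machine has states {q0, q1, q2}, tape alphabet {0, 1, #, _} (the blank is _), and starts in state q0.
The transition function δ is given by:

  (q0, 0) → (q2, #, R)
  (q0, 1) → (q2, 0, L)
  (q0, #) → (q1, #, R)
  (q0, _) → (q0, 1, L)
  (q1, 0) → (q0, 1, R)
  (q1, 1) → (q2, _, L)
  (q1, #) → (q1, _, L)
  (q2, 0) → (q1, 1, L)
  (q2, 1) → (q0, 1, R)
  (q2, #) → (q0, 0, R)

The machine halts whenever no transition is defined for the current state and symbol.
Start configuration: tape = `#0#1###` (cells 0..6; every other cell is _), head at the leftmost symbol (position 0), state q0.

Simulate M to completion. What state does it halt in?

q1

state=q0 head=0 tape=[#]0#1###_   (q0,#)→(q1,#,R)
state=q1 head=1 tape=#[0]#1###_   (q1,0)→(q0,1,R)
state=q0 head=2 tape=#1[#]1###_   (q0,#)→(q1,#,R)
state=q1 head=3 tape=#1#[1]###_   (q1,1)→(q2,_,L)
state=q2 head=2 tape=#1[#]_###_   (q2,#)→(q0,0,R)
state=q0 head=3 tape=#10[_]###_   (q0,_)→(q0,1,L)
state=q0 head=2 tape=#1[0]1###_   (q0,0)→(q2,#,R)
state=q2 head=3 tape=#1#[1]###_   (q2,1)→(q0,1,R)
state=q0 head=4 tape=#1#1[#]##_   (q0,#)→(q1,#,R)
state=q1 head=5 tape=#1#1#[#]#_   (q1,#)→(q1,_,L)
state=q1 head=4 tape=#1#1[#]_#_   (q1,#)→(q1,_,L)
state=q1 head=3 tape=#1#[1]__#_   (q1,1)→(q2,_,L)
state=q2 head=2 tape=#1[#]___#_   (q2,#)→(q0,0,R)
state=q0 head=3 tape=#10[_]__#_   (q0,_)→(q0,1,L)
state=q0 head=2 tape=#1[0]1__#_   (q0,0)→(q2,#,R)
state=q2 head=3 tape=#1#[1]__#_   (q2,1)→(q0,1,R)
state=q0 head=4 tape=#1#1[_]_#_   (q0,_)→(q0,1,L)
state=q0 head=3 tape=#1#[1]1_#_   (q0,1)→(q2,0,L)
state=q2 head=2 tape=#1[#]01_#_   (q2,#)→(q0,0,R)
state=q0 head=3 tape=#10[0]1_#_   (q0,0)→(q2,#,R)
state=q2 head=4 tape=#10#[1]_#_   (q2,1)→(q0,1,R)
state=q0 head=5 tape=#10#1[_]#_   (q0,_)→(q0,1,L)
state=q0 head=4 tape=#10#[1]1#_   (q0,1)→(q2,0,L)
state=q2 head=3 tape=#10[#]01#_   (q2,#)→(q0,0,R)
state=q0 head=4 tape=#100[0]1#_   (q0,0)→(q2,#,R)
state=q2 head=5 tape=#100#[1]#_   (q2,1)→(q0,1,R)
state=q0 head=6 tape=#100#1[#]_   (q0,#)→(q1,#,R)
state=q1 head=7 tape=#100#1#[_]
No transition is defined for (q1, _); M halts in state q1.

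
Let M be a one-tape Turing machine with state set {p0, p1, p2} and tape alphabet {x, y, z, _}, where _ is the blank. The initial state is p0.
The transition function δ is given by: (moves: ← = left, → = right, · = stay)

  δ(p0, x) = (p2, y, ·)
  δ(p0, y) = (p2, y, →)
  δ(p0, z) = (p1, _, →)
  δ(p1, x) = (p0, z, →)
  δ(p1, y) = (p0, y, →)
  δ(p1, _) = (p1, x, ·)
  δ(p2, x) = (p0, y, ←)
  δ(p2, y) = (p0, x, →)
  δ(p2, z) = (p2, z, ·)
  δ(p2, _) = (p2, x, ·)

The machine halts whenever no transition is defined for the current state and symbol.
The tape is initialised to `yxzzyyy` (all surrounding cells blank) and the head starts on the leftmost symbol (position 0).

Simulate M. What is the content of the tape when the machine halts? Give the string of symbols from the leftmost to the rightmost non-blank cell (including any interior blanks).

p0 | [y]xzzyyy   read y → write y, move →, go to p2
p2 | y[x]zzyyy   read x → write y, move ←, go to p0
p0 | [y]yzzyyy   read y → write y, move →, go to p2
p2 | y[y]zzyyy   read y → write x, move →, go to p0
p0 | yx[z]zyyy   read z → write _, move →, go to p1
p1 | yx_[z]yyy
The non-blank tape span at halt is yx_zyyy.

yx_zyyy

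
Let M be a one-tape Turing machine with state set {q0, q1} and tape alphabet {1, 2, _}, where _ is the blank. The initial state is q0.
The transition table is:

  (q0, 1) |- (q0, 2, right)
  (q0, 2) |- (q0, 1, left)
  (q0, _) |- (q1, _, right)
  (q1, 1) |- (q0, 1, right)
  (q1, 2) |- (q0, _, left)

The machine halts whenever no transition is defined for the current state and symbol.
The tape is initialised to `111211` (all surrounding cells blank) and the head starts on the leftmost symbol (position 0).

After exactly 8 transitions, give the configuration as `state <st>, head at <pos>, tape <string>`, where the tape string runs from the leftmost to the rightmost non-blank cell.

state q1, head at 0, tape 111111

state=q0 head=0 tape=_[1]11211   (q0,1)→(q0,2,right)
state=q0 head=1 tape=_2[1]1211   (q0,1)→(q0,2,right)
state=q0 head=2 tape=_22[1]211   (q0,1)→(q0,2,right)
state=q0 head=3 tape=_222[2]11   (q0,2)→(q0,1,left)
state=q0 head=2 tape=_22[2]111   (q0,2)→(q0,1,left)
state=q0 head=1 tape=_2[2]1111   (q0,2)→(q0,1,left)
state=q0 head=0 tape=_[2]11111   (q0,2)→(q0,1,left)
state=q0 head=-1 tape=[_]111111   (q0,_)→(q1,_,right)
state=q1 head=0 tape=_[1]11111
After 8 steps: state q1, head at 0, tape 111111.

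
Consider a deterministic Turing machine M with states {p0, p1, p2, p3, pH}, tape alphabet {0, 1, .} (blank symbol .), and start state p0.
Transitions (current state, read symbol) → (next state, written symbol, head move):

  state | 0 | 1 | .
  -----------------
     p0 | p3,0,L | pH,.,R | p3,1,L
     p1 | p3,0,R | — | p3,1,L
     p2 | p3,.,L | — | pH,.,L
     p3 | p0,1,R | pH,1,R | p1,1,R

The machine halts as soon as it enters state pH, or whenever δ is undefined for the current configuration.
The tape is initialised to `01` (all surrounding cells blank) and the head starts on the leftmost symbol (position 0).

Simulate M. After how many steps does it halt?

4

p0 | .[0]1.   read 0 → write 0, move L, go to p3
p3 | [.]01.   read . → write 1, move R, go to p1
p1 | 1[0]1.   read 0 → write 0, move R, go to p3
p3 | 10[1].   read 1 → write 1, move R, go to pH
pH | 101[.]
M halts after 4 transitions.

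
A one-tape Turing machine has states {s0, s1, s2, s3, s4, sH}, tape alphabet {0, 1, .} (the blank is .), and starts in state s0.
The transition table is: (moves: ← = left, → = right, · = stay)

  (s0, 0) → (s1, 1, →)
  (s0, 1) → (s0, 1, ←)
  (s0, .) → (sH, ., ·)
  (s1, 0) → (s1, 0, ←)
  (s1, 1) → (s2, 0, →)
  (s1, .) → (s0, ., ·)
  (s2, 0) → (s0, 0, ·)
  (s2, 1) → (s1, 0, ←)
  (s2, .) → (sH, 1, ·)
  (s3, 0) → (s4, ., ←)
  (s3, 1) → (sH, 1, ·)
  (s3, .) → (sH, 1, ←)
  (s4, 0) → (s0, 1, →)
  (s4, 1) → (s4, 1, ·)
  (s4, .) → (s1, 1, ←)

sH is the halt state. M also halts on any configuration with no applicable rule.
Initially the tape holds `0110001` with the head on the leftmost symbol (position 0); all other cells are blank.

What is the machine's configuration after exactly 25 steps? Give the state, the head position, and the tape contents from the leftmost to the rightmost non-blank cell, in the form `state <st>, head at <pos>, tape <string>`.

s0 | [0]110001.   read 0 → write 1, move →, go to s1
s1 | 1[1]10001.   read 1 → write 0, move →, go to s2
s2 | 10[1]0001.   read 1 → write 0, move ←, go to s1
s1 | 1[0]00001.   read 0 → write 0, move ←, go to s1
s1 | [1]000001.   read 1 → write 0, move →, go to s2
s2 | 0[0]00001.   read 0 → write 0, move ·, go to s0
s0 | 0[0]00001.   read 0 → write 1, move →, go to s1
s1 | 01[0]0001.   read 0 → write 0, move ←, go to s1
s1 | 0[1]00001.   read 1 → write 0, move →, go to s2
s2 | 00[0]0001.   read 0 → write 0, move ·, go to s0
s0 | 00[0]0001.   read 0 → write 1, move →, go to s1
s1 | 001[0]001.   read 0 → write 0, move ←, go to s1
s1 | 00[1]0001.   read 1 → write 0, move →, go to s2
s2 | 000[0]001.   read 0 → write 0, move ·, go to s0
s0 | 000[0]001.   read 0 → write 1, move →, go to s1
s1 | 0001[0]01.   read 0 → write 0, move ←, go to s1
s1 | 000[1]001.   read 1 → write 0, move →, go to s2
s2 | 0000[0]01.   read 0 → write 0, move ·, go to s0
s0 | 0000[0]01.   read 0 → write 1, move →, go to s1
s1 | 00001[0]1.   read 0 → write 0, move ←, go to s1
s1 | 0000[1]01.   read 1 → write 0, move →, go to s2
s2 | 00000[0]1.   read 0 → write 0, move ·, go to s0
s0 | 00000[0]1.   read 0 → write 1, move →, go to s1
s1 | 000001[1].   read 1 → write 0, move →, go to s2
s2 | 0000010[.]   read . → write 1, move ·, go to sH
sH | 0000010[1]
After 25 steps: state sH, head at 7, tape 00000101.

state sH, head at 7, tape 00000101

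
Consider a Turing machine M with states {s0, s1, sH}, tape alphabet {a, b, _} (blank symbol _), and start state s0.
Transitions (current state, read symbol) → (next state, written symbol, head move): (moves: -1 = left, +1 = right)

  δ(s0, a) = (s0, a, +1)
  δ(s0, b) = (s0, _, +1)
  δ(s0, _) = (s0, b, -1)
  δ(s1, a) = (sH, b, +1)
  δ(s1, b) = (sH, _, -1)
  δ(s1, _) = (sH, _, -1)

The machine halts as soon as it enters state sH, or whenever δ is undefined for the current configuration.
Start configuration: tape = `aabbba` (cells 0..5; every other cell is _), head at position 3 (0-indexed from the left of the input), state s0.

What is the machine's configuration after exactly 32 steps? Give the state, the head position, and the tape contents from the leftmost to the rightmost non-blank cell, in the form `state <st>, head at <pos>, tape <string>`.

s0 | aab[b]ba_____   read b → write _, move +1, go to s0
s0 | aab_[b]a_____   read b → write _, move +1, go to s0
s0 | aab__[a]_____   read a → write a, move +1, go to s0
s0 | aab__a[_]____   read _ → write b, move -1, go to s0
s0 | aab__[a]b____   read a → write a, move +1, go to s0
s0 | aab__a[b]____   read b → write _, move +1, go to s0
s0 | aab__a_[_]___   read _ → write b, move -1, go to s0
s0 | aab__a[_]b___   read _ → write b, move -1, go to s0
s0 | aab__[a]bb___   read a → write a, move +1, go to s0
s0 | aab__a[b]b___   read b → write _, move +1, go to s0
s0 | aab__a_[b]___   read b → write _, move +1, go to s0
s0 | aab__a__[_]__   read _ → write b, move -1, go to s0
s0 | aab__a_[_]b__   read _ → write b, move -1, go to s0
s0 | aab__a[_]bb__   read _ → write b, move -1, go to s0
s0 | aab__[a]bbb__   read a → write a, move +1, go to s0
s0 | aab__a[b]bb__   read b → write _, move +1, go to s0
s0 | aab__a_[b]b__   read b → write _, move +1, go to s0
s0 | aab__a__[b]__   read b → write _, move +1, go to s0
s0 | aab__a___[_]_   read _ → write b, move -1, go to s0
s0 | aab__a__[_]b_   read _ → write b, move -1, go to s0
s0 | aab__a_[_]bb_   read _ → write b, move -1, go to s0
s0 | aab__a[_]bbb_   read _ → write b, move -1, go to s0
s0 | aab__[a]bbbb_   read a → write a, move +1, go to s0
s0 | aab__a[b]bbb_   read b → write _, move +1, go to s0
s0 | aab__a_[b]bb_   read b → write _, move +1, go to s0
s0 | aab__a__[b]b_   read b → write _, move +1, go to s0
s0 | aab__a___[b]_   read b → write _, move +1, go to s0
s0 | aab__a____[_]   read _ → write b, move -1, go to s0
s0 | aab__a___[_]b   read _ → write b, move -1, go to s0
s0 | aab__a__[_]bb   read _ → write b, move -1, go to s0
s0 | aab__a_[_]bbb   read _ → write b, move -1, go to s0
s0 | aab__a[_]bbbb   read _ → write b, move -1, go to s0
s0 | aab__[a]bbbbb
After 32 steps: state s0, head at 5, tape aab__abbbbb.

state s0, head at 5, tape aab__abbbbb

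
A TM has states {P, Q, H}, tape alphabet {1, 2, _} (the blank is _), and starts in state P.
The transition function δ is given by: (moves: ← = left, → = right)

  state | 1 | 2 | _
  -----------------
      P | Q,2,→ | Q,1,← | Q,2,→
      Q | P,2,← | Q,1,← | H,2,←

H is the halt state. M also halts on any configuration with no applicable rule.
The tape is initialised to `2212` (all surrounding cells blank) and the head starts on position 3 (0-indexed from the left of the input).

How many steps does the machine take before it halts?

P | __221[2]   read 2 → write 1, move ←, go to Q
Q | __22[1]1   read 1 → write 2, move ←, go to P
P | __2[2]21   read 2 → write 1, move ←, go to Q
Q | __[2]121   read 2 → write 1, move ←, go to Q
Q | _[_]1121   read _ → write 2, move ←, go to H
H | [_]21121
M halts after 5 transitions.

5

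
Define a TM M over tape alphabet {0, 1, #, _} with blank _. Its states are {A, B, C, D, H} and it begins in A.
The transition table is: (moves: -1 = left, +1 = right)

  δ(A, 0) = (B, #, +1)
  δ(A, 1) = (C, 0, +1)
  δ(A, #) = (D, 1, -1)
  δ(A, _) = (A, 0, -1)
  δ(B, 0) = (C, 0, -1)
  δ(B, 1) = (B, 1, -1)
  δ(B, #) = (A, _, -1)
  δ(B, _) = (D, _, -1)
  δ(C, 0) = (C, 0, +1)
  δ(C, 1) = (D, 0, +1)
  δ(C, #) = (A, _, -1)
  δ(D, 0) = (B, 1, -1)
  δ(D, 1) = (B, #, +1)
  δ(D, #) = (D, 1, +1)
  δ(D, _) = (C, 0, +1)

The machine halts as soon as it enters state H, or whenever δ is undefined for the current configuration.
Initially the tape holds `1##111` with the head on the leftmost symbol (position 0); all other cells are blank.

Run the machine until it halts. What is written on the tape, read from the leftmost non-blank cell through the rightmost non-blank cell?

1101000

state=A head=0 tape=[1]##111__   (A,1)→(C,0,+1)
state=C head=1 tape=0[#]#111__   (C,#)→(A,_,-1)
state=A head=0 tape=[0]_#111__   (A,0)→(B,#,+1)
state=B head=1 tape=#[_]#111__   (B,_)→(D,_,-1)
state=D head=0 tape=[#]_#111__   (D,#)→(D,1,+1)
state=D head=1 tape=1[_]#111__   (D,_)→(C,0,+1)
state=C head=2 tape=10[#]111__   (C,#)→(A,_,-1)
state=A head=1 tape=1[0]_111__   (A,0)→(B,#,+1)
state=B head=2 tape=1#[_]111__   (B,_)→(D,_,-1)
state=D head=1 tape=1[#]_111__   (D,#)→(D,1,+1)
state=D head=2 tape=11[_]111__   (D,_)→(C,0,+1)
state=C head=3 tape=110[1]11__   (C,1)→(D,0,+1)
state=D head=4 tape=1100[1]1__   (D,1)→(B,#,+1)
state=B head=5 tape=1100#[1]__   (B,1)→(B,1,-1)
state=B head=4 tape=1100[#]1__   (B,#)→(A,_,-1)
state=A head=3 tape=110[0]_1__   (A,0)→(B,#,+1)
state=B head=4 tape=110#[_]1__   (B,_)→(D,_,-1)
state=D head=3 tape=110[#]_1__   (D,#)→(D,1,+1)
state=D head=4 tape=1101[_]1__   (D,_)→(C,0,+1)
state=C head=5 tape=11010[1]__   (C,1)→(D,0,+1)
state=D head=6 tape=110100[_]_   (D,_)→(C,0,+1)
state=C head=7 tape=1101000[_]
The non-blank tape span at halt is 1101000.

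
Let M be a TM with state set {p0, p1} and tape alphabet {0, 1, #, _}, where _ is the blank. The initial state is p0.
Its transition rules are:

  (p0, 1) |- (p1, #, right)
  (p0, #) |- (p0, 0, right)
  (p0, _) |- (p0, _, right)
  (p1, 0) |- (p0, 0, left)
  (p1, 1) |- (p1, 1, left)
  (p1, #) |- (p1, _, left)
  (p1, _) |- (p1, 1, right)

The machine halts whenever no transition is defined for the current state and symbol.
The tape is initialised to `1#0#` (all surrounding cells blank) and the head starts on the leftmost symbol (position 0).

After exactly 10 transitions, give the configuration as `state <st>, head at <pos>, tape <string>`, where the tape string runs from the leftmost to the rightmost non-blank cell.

p0 | _[1]#0#   read 1 → write #, move right, go to p1
p1 | _#[#]0#   read # → write _, move left, go to p1
p1 | _[#]_0#   read # → write _, move left, go to p1
p1 | [_]__0#   read _ → write 1, move right, go to p1
p1 | 1[_]_0#   read _ → write 1, move right, go to p1
p1 | 11[_]0#   read _ → write 1, move right, go to p1
p1 | 111[0]#   read 0 → write 0, move left, go to p0
p0 | 11[1]0#   read 1 → write #, move right, go to p1
p1 | 11#[0]#   read 0 → write 0, move left, go to p0
p0 | 11[#]0#   read # → write 0, move right, go to p0
p0 | 110[0]#
After 10 steps: state p0, head at 2, tape 1100#.

state p0, head at 2, tape 1100#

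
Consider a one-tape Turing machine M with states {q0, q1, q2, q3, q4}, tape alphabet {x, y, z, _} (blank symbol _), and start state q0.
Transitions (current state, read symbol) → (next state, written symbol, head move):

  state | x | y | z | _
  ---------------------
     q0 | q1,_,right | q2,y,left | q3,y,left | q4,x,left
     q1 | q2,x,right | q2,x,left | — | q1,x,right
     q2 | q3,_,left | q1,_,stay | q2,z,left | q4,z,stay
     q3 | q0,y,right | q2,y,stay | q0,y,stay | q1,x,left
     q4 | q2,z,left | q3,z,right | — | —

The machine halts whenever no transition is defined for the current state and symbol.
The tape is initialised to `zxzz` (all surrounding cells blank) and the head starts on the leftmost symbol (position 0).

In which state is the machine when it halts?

q4

state=q0 head=0 tape=___[z]xzz   (q0,z)→(q3,y,left)
state=q3 head=-1 tape=__[_]yxzz   (q3,_)→(q1,x,left)
state=q1 head=-2 tape=_[_]xyxzz   (q1,_)→(q1,x,right)
state=q1 head=-1 tape=_x[x]yxzz   (q1,x)→(q2,x,right)
state=q2 head=0 tape=_xx[y]xzz   (q2,y)→(q1,_,stay)
state=q1 head=0 tape=_xx[_]xzz   (q1,_)→(q1,x,right)
state=q1 head=1 tape=_xxx[x]zz   (q1,x)→(q2,x,right)
state=q2 head=2 tape=_xxxx[z]z   (q2,z)→(q2,z,left)
state=q2 head=1 tape=_xxx[x]zz   (q2,x)→(q3,_,left)
state=q3 head=0 tape=_xx[x]_zz   (q3,x)→(q0,y,right)
state=q0 head=1 tape=_xxy[_]zz   (q0,_)→(q4,x,left)
state=q4 head=0 tape=_xx[y]xzz   (q4,y)→(q3,z,right)
state=q3 head=1 tape=_xxz[x]zz   (q3,x)→(q0,y,right)
state=q0 head=2 tape=_xxzy[z]z   (q0,z)→(q3,y,left)
state=q3 head=1 tape=_xxz[y]yz   (q3,y)→(q2,y,stay)
state=q2 head=1 tape=_xxz[y]yz   (q2,y)→(q1,_,stay)
state=q1 head=1 tape=_xxz[_]yz   (q1,_)→(q1,x,right)
state=q1 head=2 tape=_xxzx[y]z   (q1,y)→(q2,x,left)
state=q2 head=1 tape=_xxz[x]xz   (q2,x)→(q3,_,left)
state=q3 head=0 tape=_xx[z]_xz   (q3,z)→(q0,y,stay)
state=q0 head=0 tape=_xx[y]_xz   (q0,y)→(q2,y,left)
state=q2 head=-1 tape=_x[x]y_xz   (q2,x)→(q3,_,left)
state=q3 head=-2 tape=_[x]_y_xz   (q3,x)→(q0,y,right)
state=q0 head=-1 tape=_y[_]y_xz   (q0,_)→(q4,x,left)
state=q4 head=-2 tape=_[y]xy_xz   (q4,y)→(q3,z,right)
state=q3 head=-1 tape=_z[x]y_xz   (q3,x)→(q0,y,right)
state=q0 head=0 tape=_zy[y]_xz   (q0,y)→(q2,y,left)
state=q2 head=-1 tape=_z[y]y_xz   (q2,y)→(q1,_,stay)
state=q1 head=-1 tape=_z[_]y_xz   (q1,_)→(q1,x,right)
state=q1 head=0 tape=_zx[y]_xz   (q1,y)→(q2,x,left)
state=q2 head=-1 tape=_z[x]x_xz   (q2,x)→(q3,_,left)
state=q3 head=-2 tape=_[z]_x_xz   (q3,z)→(q0,y,stay)
state=q0 head=-2 tape=_[y]_x_xz   (q0,y)→(q2,y,left)
state=q2 head=-3 tape=[_]y_x_xz   (q2,_)→(q4,z,stay)
state=q4 head=-3 tape=[z]y_x_xz
No transition is defined for (q4, z); M halts in state q4.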